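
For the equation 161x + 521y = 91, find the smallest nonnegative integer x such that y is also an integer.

363

gcd(521, 161) = 1  (521 = 3·161 + 38, 161 = 4·38 + 9, 38 = 4·9 + 2, 9 = 4·2 + 1, 2 = 2·1).
1 divides 91, so solutions exist.
Back-substituting, 161·(233) + 521·(-72) = 1.
Scale by 91/1 = 91: (x₀, y₀) = (21203, -6552).
General solution: x = 21203 + 521t, y = -6552 - 161t for integer t.
x ≥ 0: smallest is 21203 mod 521 = 363 (at t = -40), with y = -112.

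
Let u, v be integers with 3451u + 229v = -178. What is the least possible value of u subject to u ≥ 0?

gcd(3451, 229) = 1  (3451 = 15·229 + 16, 229 = 14·16 + 5, 16 = 3·5 + 1, 5 = 5·1).
1 divides -178, so solutions exist.
Back-substituting, 3451·(43) + 229·(-648) = 1.
Scale by -178/1 = -178: (u₀, v₀) = (-7654, 115344).
General solution: u = -7654 + 229t, v = 115344 - 3451t for integer t.
u ≥ 0: smallest is -7654 mod 229 = 132 (at t = 34), with v = -1990.

132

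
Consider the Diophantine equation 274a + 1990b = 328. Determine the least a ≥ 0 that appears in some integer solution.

742

gcd(1990, 274) = 2  (1990 = 7*274 + 72, 274 = 3*72 + 58, 72 = 1*58 + 14, 58 = 4*14 + 2, 14 = 7*2).
2 divides 328, so solutions exist.
Back-substituting, 274*(138) + 1990*(-19) = 2.
Scale by 328/2 = 164: (a₀, b₀) = (22632, -3116).
General solution: a = 22632 + 995t, b = -3116 - 137t for integer t.
a ≥ 0: smallest is 22632 mod 995 = 742 (at t = -22), with b = -102.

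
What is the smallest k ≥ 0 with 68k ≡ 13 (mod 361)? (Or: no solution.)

gcd(361, 68) = 1.
1 divides 13, so solutions exist.
By Bézout, 68*(-69) + 361*(13) = 1.
So 68*(-69) ≡ 1 (mod 361); multiply by 13: k ≡ -897 (mod 361).
Smallest nonnegative: k = -897 mod 361 = 186.

186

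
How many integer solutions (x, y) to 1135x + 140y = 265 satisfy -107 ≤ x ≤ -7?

gcd(1135, 140):
  1135 = 8*140 + 15
  140 = 9*15 + 5
  15 = 3*5
so gcd(1135, 140) = 5.
Back-substitute for Bézout coefficients:
  5 = 140 - 9*15
  ... = 1135*(-9) + 140*(73)
Scale by 53: particular solution (-477, 3869); reduce x mod 28: (27, -217).
General solution: x = 27 + 28t, y = -217 - 227t for integer t.
-107 ≤ 27 + 28t ≤ -7 gives t ∈ [-4, -2], which is 3 values.

3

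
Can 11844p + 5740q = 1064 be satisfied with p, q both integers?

yes

gcd(11844, 5740) = 28  (11844 = 2×5740 + 364, 5740 = 15×364 + 280, 364 = 1×280 + 84, 280 = 3×84 + 28, 84 = 3×28).
28 divides 1064, so integer solutions exist.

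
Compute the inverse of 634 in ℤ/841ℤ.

gcd(841, 634) = 1.
By Bézout, 634·(65) + 841·(-49) = 1.
So 634·65 ≡ 1 (mod 841), and 65 mod 841 = 65.

65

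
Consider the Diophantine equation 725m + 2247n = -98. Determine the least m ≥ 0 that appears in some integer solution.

1190

gcd(2247, 725) = 1  (2247 = 3·725 + 72, 725 = 10·72 + 5, 72 = 14·5 + 2, 5 = 2·2 + 1, 2 = 2·1).
1 divides -98, so solutions exist.
Back-substituting, 725·(905) + 2247·(-292) = 1.
Scale by -98/1 = -98: (m₀, n₀) = (-88690, 28616).
General solution: m = -88690 + 2247t, n = 28616 - 725t for integer t.
m ≥ 0: smallest is -88690 mod 2247 = 1190 (at t = 40), with n = -384.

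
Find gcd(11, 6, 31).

gcd(11, 6):
  11 = 1×6 + 5
  6 = 1×5 + 1
  5 = 5×1
so gcd(11, 6) = 1.
gcd(1, 31) = 1.

1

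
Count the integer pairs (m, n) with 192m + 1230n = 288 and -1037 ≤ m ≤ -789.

1

gcd(1230, 192) = 6.
By Bézout, 192*(-32) + 1230*(5) = 6.
Particular solution: (104, -16).
General solution: m = 104 + 205t, n = -16 - 32t for integer t.
-1037 ≤ 104 + 205t ≤ -789 gives t ∈ [-5, -5], which is 1 value.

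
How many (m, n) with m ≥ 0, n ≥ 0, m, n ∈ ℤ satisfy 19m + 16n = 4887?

16

gcd(19, 16) = 1  (19 = 1×16 + 3, 16 = 5×3 + 1, 3 = 3×1).
Back-substituting, 19×(-5) + 16×(6) = 1.
Scale by 4887: one solution is (-24435, 29322). Reduce m mod 16: (13, 290).
General: m = 13 + 16t, n = 290 - 19t.
m ≥ 0 ⇒ t ≥ 0; n ≥ 0 ⇒ t ≤ 15. So t ∈ [0, 15]: 16 solutions.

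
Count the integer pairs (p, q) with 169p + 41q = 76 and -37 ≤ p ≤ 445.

gcd(169, 41):
  169 = 4·41 + 5
  41 = 8·5 + 1
  5 = 5·1
so gcd(169, 41) = 1.
Back-substitute for Bézout coefficients:
  1 = 41 - 8·5
  ... = 169·(-8) + 41·(33)
Scale by 76: particular solution (-608, 2508); reduce p mod 41: (7, -27).
General solution: p = 7 + 41t, q = -27 - 169t for integer t.
-37 ≤ 7 + 41t ≤ 445 gives t ∈ [-1, 10], which is 12 values.

12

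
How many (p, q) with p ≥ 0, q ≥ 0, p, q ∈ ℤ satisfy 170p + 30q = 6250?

12

gcd(170, 30) = 10.
By Bézout, 170*(-1) + 30*(6) = 10.
One solution: (2, 197).
General: p = 2 + 3t, q = 197 - 17t.
p ≥ 0 ⇒ t ≥ 0; q ≥ 0 ⇒ t ≤ 11. So t ∈ [0, 11]: 12 solutions.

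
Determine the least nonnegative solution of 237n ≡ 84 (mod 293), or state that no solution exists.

145

gcd(293, 237) = 1  (293 = 1×237 + 56, 237 = 4×56 + 13, 56 = 4×13 + 4, 13 = 3×4 + 1, 4 = 4×1).
1 divides 84, so solutions exist.
Back-substituting, 237×(68) + 293×(-55) = 1.
So 237×(68) ≡ 1 (mod 293); multiply by 84: n ≡ 5712 (mod 293).
Smallest nonnegative: n = 5712 mod 293 = 145.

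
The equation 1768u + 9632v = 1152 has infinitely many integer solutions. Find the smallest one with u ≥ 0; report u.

540

gcd(9632, 1768) = 8.
8 divides 1152, so solutions exist.
By Bézout, 1768*(-523) + 9632*(96) = 8.
Scale by 1152/8 = 144: (u₀, v₀) = (-75312, 13824).
General solution: u = -75312 + 1204t, v = 13824 - 221t for integer t.
u ≥ 0: smallest is -75312 mod 1204 = 540 (at t = 63), with v = -99.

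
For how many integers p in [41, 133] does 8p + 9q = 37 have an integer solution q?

gcd(9, 8) = 1  (9 = 1*8 + 1, 8 = 8*1).
Back-substituting, 8*(-1) + 9*(1) = 1.
Scale by 37: particular solution (-37, 37); reduce p mod 9: (8, -3).
General solution: p = 8 + 9t, q = -3 - 8t for integer t.
41 ≤ 8 + 9t ≤ 133 gives t ∈ [4, 13], which is 10 values.

10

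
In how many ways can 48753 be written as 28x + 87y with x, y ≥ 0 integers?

20

gcd(87, 28):
  87 = 3*28 + 3
  28 = 9*3 + 1
  3 = 3*1
so gcd(87, 28) = 1.
Back-substitute for Bézout coefficients:
  1 = 28 - 9*3
  ... = 28*(28) + 87*(-9)
Scale by 48753: one solution is (1365084, -438777). Reduce x mod 87: (54, 543).
General: x = 54 + 87t, y = 543 - 28t.
x ≥ 0 ⇒ t ≥ 0; y ≥ 0 ⇒ t ≤ 19. So t ∈ [0, 19]: 20 solutions.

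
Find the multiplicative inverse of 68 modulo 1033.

714

gcd(1033, 68) = 1.
By Bézout, 68×(-319) + 1033×(21) = 1.
So 68×-319 ≡ 1 (mod 1033), and -319 mod 1033 = 714.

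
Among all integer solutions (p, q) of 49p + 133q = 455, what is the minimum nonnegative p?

gcd(133, 49) = 7.
7 divides 455, so solutions exist.
By Bézout, 49×(-8) + 133×(3) = 7.
Scale by 455/7 = 65: (p₀, q₀) = (-520, 195).
General solution: p = -520 + 19t, q = 195 - 7t for integer t.
p ≥ 0: smallest is -520 mod 19 = 12 (at t = 28), with q = -1.

12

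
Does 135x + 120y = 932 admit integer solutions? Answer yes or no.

no

gcd(135, 120) = 15  (135 = 1×120 + 15, 120 = 8×15).
15 does not divide 932 (remainder 2), so no integer solutions.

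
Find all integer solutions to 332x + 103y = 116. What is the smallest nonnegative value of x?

gcd(332, 103) = 1  (332 = 3×103 + 23, 103 = 4×23 + 11, 23 = 2×11 + 1, 11 = 11×1).
1 divides 116, so solutions exist.
Back-substituting, 332×(9) + 103×(-29) = 1.
Scale by 116/1 = 116: (x₀, y₀) = (1044, -3364).
General solution: x = 1044 + 103t, y = -3364 - 332t for integer t.
x ≥ 0: smallest is 1044 mod 103 = 14 (at t = -10), with y = -44.

14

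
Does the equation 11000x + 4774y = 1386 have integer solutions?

yes

gcd(11000, 4774):
  11000 = 2*4774 + 1452
  4774 = 3*1452 + 418
  1452 = 3*418 + 198
  418 = 2*198 + 22
  198 = 9*22
so gcd(11000, 4774) = 22.
22 divides 1386, so integer solutions exist.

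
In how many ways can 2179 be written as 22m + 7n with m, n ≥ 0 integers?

14

gcd(22, 7) = 1.
By Bézout, 22×(1) + 7×(-3) = 1.
One solution: (2, 305).
General: m = 2 + 7t, n = 305 - 22t.
m ≥ 0 ⇒ t ≥ 0; n ≥ 0 ⇒ t ≤ 13. So t ∈ [0, 13]: 14 solutions.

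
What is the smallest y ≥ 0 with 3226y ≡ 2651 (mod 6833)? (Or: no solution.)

gcd(6833, 3226) = 1.
1 divides 2651, so solutions exist.
By Bézout, 3226×(-2188) + 6833×(1033) = 1.
So 3226×(-2188) ≡ 1 (mod 6833); multiply by 2651: y ≡ -5800388 (mod 6833).
Smallest nonnegative: y = -5800388 mod 6833 = 829.

829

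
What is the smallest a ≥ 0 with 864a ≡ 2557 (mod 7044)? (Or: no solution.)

no solution

gcd(7044, 864) = 12  (7044 = 8×864 + 132, 864 = 6×132 + 72, 132 = 1×72 + 60, 72 = 1×60 + 12, 60 = 5×12).
12 does not divide 2557, so the congruence has no solution.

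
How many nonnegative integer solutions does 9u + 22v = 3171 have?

16

gcd(22, 9) = 1.
By Bézout, 9*(5) + 22*(-2) = 1.
One solution: (15, 138).
General: u = 15 + 22t, v = 138 - 9t.
u ≥ 0 ⇒ t ≥ 0; v ≥ 0 ⇒ t ≤ 15. So t ∈ [0, 15]: 16 solutions.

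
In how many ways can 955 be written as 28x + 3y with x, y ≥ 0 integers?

12

gcd(28, 3) = 1.
By Bézout, 28·(1) + 3·(-9) = 1.
One solution: (1, 309).
General: x = 1 + 3t, y = 309 - 28t.
x ≥ 0 ⇒ t ≥ 0; y ≥ 0 ⇒ t ≤ 11. So t ∈ [0, 11]: 12 solutions.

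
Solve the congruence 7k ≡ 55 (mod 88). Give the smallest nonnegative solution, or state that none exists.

33

gcd(88, 7) = 1  (88 = 12*7 + 4, 7 = 1*4 + 3, 4 = 1*3 + 1, 3 = 3*1).
1 divides 55, so solutions exist.
Back-substituting, 7*(-25) + 88*(2) = 1.
So 7*(-25) ≡ 1 (mod 88); multiply by 55: k ≡ -1375 (mod 88).
Smallest nonnegative: k = -1375 mod 88 = 33.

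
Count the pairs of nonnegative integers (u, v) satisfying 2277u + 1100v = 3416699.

gcd(2277, 1100):
  2277 = 2×1100 + 77
  1100 = 14×77 + 22
  77 = 3×22 + 11
  22 = 2×11
so gcd(2277, 1100) = 11.
Back-substitute for Bézout coefficients:
  11 = 77 - 3×22
  ... = 2277×(43) + 1100×(-89)
Scale by 310609: one solution is (13356187, -27644201). Reduce u mod 100: (87, 2926).
General: u = 87 + 100t, v = 2926 - 207t.
u ≥ 0 ⇒ t ≥ 0; v ≥ 0 ⇒ t ≤ 14. So t ∈ [0, 14]: 15 solutions.

15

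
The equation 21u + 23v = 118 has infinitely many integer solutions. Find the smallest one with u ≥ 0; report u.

10

gcd(23, 21):
  23 = 1·21 + 2
  21 = 10·2 + 1
  2 = 2·1
so gcd(23, 21) = 1.
1 divides 118, so solutions exist.
Back-substitute for Bézout coefficients:
  1 = 21 - 10·2
  ... = 21·(11) + 23·(-10)
Scale by 118/1 = 118: (u₀, v₀) = (1298, -1180).
General solution: u = 1298 + 23t, v = -1180 - 21t for integer t.
u ≥ 0: smallest is 1298 mod 23 = 10 (at t = -56), with v = -4.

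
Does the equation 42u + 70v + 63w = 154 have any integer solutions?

gcd(70, 42) = 14  (70 = 1*42 + 28, 42 = 1*28 + 14, 28 = 2*14).
gcd(14, 63) = 7.
7 divides 154, so integer solutions exist.

yes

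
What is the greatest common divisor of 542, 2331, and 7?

gcd(2331, 542) = 1.
gcd(1, 7) = 1.

1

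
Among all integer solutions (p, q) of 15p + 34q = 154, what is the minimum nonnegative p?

8

gcd(34, 15):
  34 = 2*15 + 4
  15 = 3*4 + 3
  4 = 1*3 + 1
  3 = 3*1
so gcd(34, 15) = 1.
1 divides 154, so solutions exist.
Back-substitute for Bézout coefficients:
  1 = 4 - 1*3
  ... = 15*(-9) + 34*(4)
Scale by 154/1 = 154: (p₀, q₀) = (-1386, 616).
General solution: p = -1386 + 34t, q = 616 - 15t for integer t.
p ≥ 0: smallest is -1386 mod 34 = 8 (at t = 41), with q = 1.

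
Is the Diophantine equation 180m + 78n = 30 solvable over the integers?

yes

gcd(180, 78) = 6.
6 divides 30, so integer solutions exist.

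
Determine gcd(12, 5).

1

gcd(12, 5):
  12 = 2×5 + 2
  5 = 2×2 + 1
  2 = 2×1
so gcd(12, 5) = 1.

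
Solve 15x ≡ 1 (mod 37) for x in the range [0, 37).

gcd(37, 15) = 1.
By Bézout, 15·(5) + 37·(-2) = 1.
So 15·5 ≡ 1 (mod 37), and 5 mod 37 = 5.

5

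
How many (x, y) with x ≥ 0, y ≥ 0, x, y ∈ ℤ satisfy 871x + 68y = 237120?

4

gcd(871, 68):
  871 = 12*68 + 55
  68 = 1*55 + 13
  55 = 4*13 + 3
  13 = 4*3 + 1
  3 = 3*1
so gcd(871, 68) = 1.
Back-substitute for Bézout coefficients:
  1 = 13 - 4*3
  ... = 871*(-21) + 68*(269)
Scale by 237120: one solution is (-4979520, 63785280). Reduce x mod 68: (52, 2821).
General: x = 52 + 68t, y = 2821 - 871t.
x ≥ 0 ⇒ t ≥ 0; y ≥ 0 ⇒ t ≤ 3. So t ∈ [0, 3]: 4 solutions.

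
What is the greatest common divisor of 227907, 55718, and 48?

1

gcd(227907, 55718) = 1  (227907 = 4*55718 + 5035, 55718 = 11*5035 + 333, 5035 = 15*333 + 40, 333 = 8*40 + 13, 40 = 3*13 + 1, 13 = 13*1).
gcd(1, 48) = 1.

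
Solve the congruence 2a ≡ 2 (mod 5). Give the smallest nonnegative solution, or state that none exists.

gcd(5, 2) = 1  (5 = 2×2 + 1, 2 = 2×1).
1 divides 2, so solutions exist.
Back-substituting, 2×(-2) + 5×(1) = 1.
So 2×(-2) ≡ 1 (mod 5); multiply by 2: a ≡ -4 (mod 5).
Smallest nonnegative: a = -4 mod 5 = 1.

1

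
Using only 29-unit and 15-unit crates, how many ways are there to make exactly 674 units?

2

Need nonnegative integers with 29j + 15k = 674.
gcd(29, 15) = 1, and 29·(-1) + 15·(2) = 1.
So (j₀, k₀) = (-674, 1348); general j = -674 + 15t, k = 1348 - 29t.
j ≥ 0 ⇒ t ≥ 45; k ≥ 0 ⇒ t ≤ 46. That's 2 values of t.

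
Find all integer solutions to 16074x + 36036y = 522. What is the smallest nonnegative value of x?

gcd(36036, 16074) = 18.
18 divides 522, so solutions exist.
By Bézout, 16074×(-621) + 36036×(277) = 18.
Scale by 522/18 = 29: (x₀, y₀) = (-18009, 8033).
General solution: x = -18009 + 2002t, y = 8033 - 893t for integer t.
x ≥ 0: smallest is -18009 mod 2002 = 9 (at t = 9), with y = -4.

9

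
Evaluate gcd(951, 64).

gcd(951, 64):
  951 = 14×64 + 55
  64 = 1×55 + 9
  55 = 6×9 + 1
  9 = 9×1
so gcd(951, 64) = 1.

1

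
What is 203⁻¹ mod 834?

341

gcd(834, 203) = 1  (834 = 4×203 + 22, 203 = 9×22 + 5, 22 = 4×5 + 2, 5 = 2×2 + 1, 2 = 2×1).
Back-substituting, 203×(341) + 834×(-83) = 1.
So 203×341 ≡ 1 (mod 834), and 341 mod 834 = 341.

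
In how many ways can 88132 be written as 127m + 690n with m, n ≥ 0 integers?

1

gcd(690, 127) = 1  (690 = 5×127 + 55, 127 = 2×55 + 17, 55 = 3×17 + 4, 17 = 4×4 + 1, 4 = 4×1).
Back-substituting, 127×(163) + 690×(-30) = 1.
Scale by 88132: one solution is (14365516, -2643960). Reduce m mod 690: (406, 53).
General: m = 406 + 690t, n = 53 - 127t.
m ≥ 0 ⇒ t ≥ 0; n ≥ 0 ⇒ t ≤ 0. So t ∈ [0, 0]: 1 solution.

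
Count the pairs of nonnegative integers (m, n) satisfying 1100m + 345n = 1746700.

23

gcd(1100, 345) = 5  (1100 = 3*345 + 65, 345 = 5*65 + 20, 65 = 3*20 + 5, 20 = 4*5).
Back-substituting, 1100*(16) + 345*(-51) = 5.
Scale by 349340: one solution is (5589440, -17816340). Reduce m mod 69: (26, 4980).
General: m = 26 + 69t, n = 4980 - 220t.
m ≥ 0 ⇒ t ≥ 0; n ≥ 0 ⇒ t ≤ 22. So t ∈ [0, 22]: 23 solutions.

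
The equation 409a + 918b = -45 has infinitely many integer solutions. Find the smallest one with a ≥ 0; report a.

gcd(918, 409):
  918 = 2·409 + 100
  409 = 4·100 + 9
  100 = 11·9 + 1
  9 = 9·1
so gcd(918, 409) = 1.
1 divides -45, so solutions exist.
Back-substitute for Bézout coefficients:
  1 = 100 - 11·9
  ... = 409·(-101) + 918·(45)
Scale by -45/1 = -45: (a₀, b₀) = (4545, -2025).
General solution: a = 4545 + 918t, b = -2025 - 409t for integer t.
a ≥ 0: smallest is 4545 mod 918 = 873 (at t = -4), with b = -389.

873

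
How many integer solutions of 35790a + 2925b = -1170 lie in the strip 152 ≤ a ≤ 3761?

gcd(35790, 2925) = 15.
By Bézout, 35790×(-89) + 2925×(1089) = 15.
Particular solution: (117, -1432).
General solution: a = 117 + 195t, b = -1432 - 2386t for integer t.
152 ≤ 117 + 195t ≤ 3761 gives t ∈ [1, 18], which is 18 values.

18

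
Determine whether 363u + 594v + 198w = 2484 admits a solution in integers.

gcd(594, 363):
  594 = 1·363 + 231
  363 = 1·231 + 132
  231 = 1·132 + 99
  132 = 1·99 + 33
  99 = 3·33
so gcd(594, 363) = 33.
gcd(33, 198) = 33.
33 does not divide 2484 (remainder 9), so no integer solutions.

no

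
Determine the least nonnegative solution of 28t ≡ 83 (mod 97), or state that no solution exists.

48

gcd(97, 28) = 1.
1 divides 83, so solutions exist.
By Bézout, 28·(-45) + 97·(13) = 1.
So 28·(-45) ≡ 1 (mod 97); multiply by 83: t ≡ -3735 (mod 97).
Smallest nonnegative: t = -3735 mod 97 = 48.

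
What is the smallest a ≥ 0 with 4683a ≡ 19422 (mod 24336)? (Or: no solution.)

6474

gcd(24336, 4683):
  24336 = 5×4683 + 921
  4683 = 5×921 + 78
  921 = 11×78 + 63
  78 = 1×63 + 15
  63 = 4×15 + 3
  15 = 5×3
so gcd(24336, 4683) = 3.
3 divides 19422, so solutions exist.
Back-substitute for Bézout coefficients:
  3 = 63 - 4×15
  ... = 4683×(-1559) + 24336×(300)
So 4683×(-1559) ≡ 3 (mod 24336); multiply by 6474: a ≡ -10092966 (mod 8112).
Smallest nonnegative: a = -10092966 mod 8112 = 6474.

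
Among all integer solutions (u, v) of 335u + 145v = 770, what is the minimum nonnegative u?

1

gcd(335, 145) = 5  (335 = 2×145 + 45, 145 = 3×45 + 10, 45 = 4×10 + 5, 10 = 2×5).
5 divides 770, so solutions exist.
Back-substituting, 335×(13) + 145×(-30) = 5.
Scale by 770/5 = 154: (u₀, v₀) = (2002, -4620).
General solution: u = 2002 + 29t, v = -4620 - 67t for integer t.
u ≥ 0: smallest is 2002 mod 29 = 1 (at t = -69), with v = 3.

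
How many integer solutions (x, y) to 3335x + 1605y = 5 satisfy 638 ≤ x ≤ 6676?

gcd(3335, 1605) = 5  (3335 = 2×1605 + 125, 1605 = 12×125 + 105, 125 = 1×105 + 20, 105 = 5×20 + 5, 20 = 4×5).
Back-substituting, 3335×(-77) + 1605×(160) = 5.
Scale by 1: particular solution (-77, 160); reduce x mod 321: (244, -507).
General solution: x = 244 + 321t, y = -507 - 667t for integer t.
638 ≤ 244 + 321t ≤ 6676 gives t ∈ [2, 20], which is 19 values.

19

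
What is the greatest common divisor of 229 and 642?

gcd(642, 229) = 1  (642 = 2*229 + 184, 229 = 1*184 + 45, 184 = 4*45 + 4, 45 = 11*4 + 1, 4 = 4*1).

1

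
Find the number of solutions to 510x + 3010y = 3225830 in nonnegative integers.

gcd(3010, 510) = 10  (3010 = 5*510 + 460, 510 = 1*460 + 50, 460 = 9*50 + 10, 50 = 5*10).
Back-substituting, 510*(-59) + 3010*(10) = 10.
Scale by 322583: one solution is (-19032397, 3225830). Reduce x mod 301: (134, 1049).
General: x = 134 + 301t, y = 1049 - 51t.
x ≥ 0 ⇒ t ≥ 0; y ≥ 0 ⇒ t ≤ 20. So t ∈ [0, 20]: 21 solutions.

21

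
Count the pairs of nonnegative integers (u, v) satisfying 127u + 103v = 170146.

13

gcd(127, 103) = 1  (127 = 1×103 + 24, 103 = 4×24 + 7, 24 = 3×7 + 3, 7 = 2×3 + 1, 3 = 3×1).
Back-substituting, 127×(-30) + 103×(37) = 1.
Scale by 170146: one solution is (-5104380, 6295402). Reduce u mod 103: (94, 1536).
General: u = 94 + 103t, v = 1536 - 127t.
u ≥ 0 ⇒ t ≥ 0; v ≥ 0 ⇒ t ≤ 12. So t ∈ [0, 12]: 13 solutions.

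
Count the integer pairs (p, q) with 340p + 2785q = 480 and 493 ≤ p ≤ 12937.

gcd(2785, 340):
  2785 = 8·340 + 65
  340 = 5·65 + 15
  65 = 4·15 + 5
  15 = 3·5
so gcd(2785, 340) = 5.
Back-substitute for Bézout coefficients:
  5 = 65 - 4·15
  ... = 340·(-172) + 2785·(21)
Scale by 96: particular solution (-16512, 2016); reduce p mod 557: (198, -24).
General solution: p = 198 + 557t, q = -24 - 68t for integer t.
493 ≤ 198 + 557t ≤ 12937 gives t ∈ [1, 22], which is 22 values.

22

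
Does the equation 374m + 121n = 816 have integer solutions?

no

gcd(374, 121):
  374 = 3·121 + 11
  121 = 11·11
so gcd(374, 121) = 11.
11 does not divide 816 (remainder 2), so no integer solutions.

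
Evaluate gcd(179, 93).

1

gcd(179, 93):
  179 = 1*93 + 86
  93 = 1*86 + 7
  86 = 12*7 + 2
  7 = 3*2 + 1
  2 = 2*1
so gcd(179, 93) = 1.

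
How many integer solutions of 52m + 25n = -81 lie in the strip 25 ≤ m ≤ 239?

8

gcd(52, 25) = 1.
By Bézout, 52*(-12) + 25*(25) = 1.
Particular solution: (22, -49).
General solution: m = 22 + 25t, n = -49 - 52t for integer t.
25 ≤ 22 + 25t ≤ 239 gives t ∈ [1, 8], which is 8 values.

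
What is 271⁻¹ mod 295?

86

gcd(295, 271) = 1  (295 = 1·271 + 24, 271 = 11·24 + 7, 24 = 3·7 + 3, 7 = 2·3 + 1, 3 = 3·1).
Back-substituting, 271·(86) + 295·(-79) = 1.
So 271·86 ≡ 1 (mod 295), and 86 mod 295 = 86.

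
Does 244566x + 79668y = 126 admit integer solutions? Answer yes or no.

yes

gcd(244566, 79668) = 18.
18 divides 126, so integer solutions exist.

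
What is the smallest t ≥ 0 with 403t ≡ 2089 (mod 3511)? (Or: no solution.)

3098

gcd(3511, 403):
  3511 = 8×403 + 287
  403 = 1×287 + 116
  287 = 2×116 + 55
  116 = 2×55 + 6
  55 = 9×6 + 1
  6 = 6×1
so gcd(3511, 403) = 1.
1 divides 2089, so solutions exist.
Back-substitute for Bézout coefficients:
  1 = 55 - 9×6
  ... = 403×(-575) + 3511×(66)
So 403×(-575) ≡ 1 (mod 3511); multiply by 2089: t ≡ -1201175 (mod 3511).
Smallest nonnegative: t = -1201175 mod 3511 = 3098.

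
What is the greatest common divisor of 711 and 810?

gcd(810, 711) = 9  (810 = 1*711 + 99, 711 = 7*99 + 18, 99 = 5*18 + 9, 18 = 2*9).

9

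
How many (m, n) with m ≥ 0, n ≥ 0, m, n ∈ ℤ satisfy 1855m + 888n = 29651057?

18

gcd(1855, 888) = 1  (1855 = 2*888 + 79, 888 = 11*79 + 19, 79 = 4*19 + 3, 19 = 6*3 + 1, 3 = 3*1).
Back-substituting, 1855*(-281) + 888*(587) = 1.
Scale by 29651057: one solution is (-8331947017, 17405170459). Reduce m mod 888: (695, 31939).
General: m = 695 + 888t, n = 31939 - 1855t.
m ≥ 0 ⇒ t ≥ 0; n ≥ 0 ⇒ t ≤ 17. So t ∈ [0, 17]: 18 solutions.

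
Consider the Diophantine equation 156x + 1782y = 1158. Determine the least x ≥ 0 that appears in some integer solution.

gcd(1782, 156):
  1782 = 11*156 + 66
  156 = 2*66 + 24
  66 = 2*24 + 18
  24 = 1*18 + 6
  18 = 3*6
so gcd(1782, 156) = 6.
6 divides 1158, so solutions exist.
Back-substitute for Bézout coefficients:
  6 = 24 - 1*18
  ... = 156*(80) + 1782*(-7)
Scale by 1158/6 = 193: (x₀, y₀) = (15440, -1351).
General solution: x = 15440 + 297t, y = -1351 - 26t for integer t.
x ≥ 0: smallest is 15440 mod 297 = 293 (at t = -51), with y = -25.

293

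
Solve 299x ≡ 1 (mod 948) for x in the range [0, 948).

539

gcd(948, 299):
  948 = 3·299 + 51
  299 = 5·51 + 44
  51 = 1·44 + 7
  44 = 6·7 + 2
  7 = 3·2 + 1
  2 = 2·1
so gcd(948, 299) = 1.
Back-substitute for Bézout coefficients:
  1 = 7 - 3·2
  ... = 299·(-409) + 948·(129)
So 299·-409 ≡ 1 (mod 948), and -409 mod 948 = 539.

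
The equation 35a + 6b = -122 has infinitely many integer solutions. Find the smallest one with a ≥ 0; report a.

gcd(35, 6) = 1.
1 divides -122, so solutions exist.
By Bézout, 35×(-1) + 6×(6) = 1.
Scale by -122/1 = -122: (a₀, b₀) = (122, -732).
General solution: a = 122 + 6t, b = -732 - 35t for integer t.
a ≥ 0: smallest is 122 mod 6 = 2 (at t = -20), with b = -32.

2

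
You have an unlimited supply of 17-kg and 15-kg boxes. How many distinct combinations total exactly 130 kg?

Need nonnegative integers with 17j + 15k = 130.
gcd(17, 15) = 1, and 17·(-7) + 15·(8) = 1.
So (j₀, k₀) = (-910, 1040); general j = -910 + 15t, k = 1040 - 17t.
j ≥ 0 ⇒ t ≥ 61; k ≥ 0 ⇒ t ≤ 61. That's 1 value of t.

1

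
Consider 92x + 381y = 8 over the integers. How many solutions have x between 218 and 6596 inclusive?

17

gcd(381, 92) = 1  (381 = 4*92 + 13, 92 = 7*13 + 1, 13 = 13*1).
Back-substituting, 92*(29) + 381*(-7) = 1.
Scale by 8: particular solution (232, -56); reduce x mod 381: (232, -56).
General solution: x = 232 + 381t, y = -56 - 92t for integer t.
218 ≤ 232 + 381t ≤ 6596 gives t ∈ [0, 16], which is 17 values.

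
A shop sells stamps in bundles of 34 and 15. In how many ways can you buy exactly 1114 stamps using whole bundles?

3

Need nonnegative integers with 34j + 15k = 1114.
gcd(34, 15) = 1, and 34·(4) + 15·(-9) = 1.
So (j₀, k₀) = (4456, -10026); general j = 4456 + 15t, k = -10026 - 34t.
j ≥ 0 ⇒ t ≥ -297; k ≥ 0 ⇒ t ≤ -295. That's 3 values of t.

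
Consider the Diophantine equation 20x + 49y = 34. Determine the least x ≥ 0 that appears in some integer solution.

gcd(49, 20):
  49 = 2×20 + 9
  20 = 2×9 + 2
  9 = 4×2 + 1
  2 = 2×1
so gcd(49, 20) = 1.
1 divides 34, so solutions exist.
Back-substitute for Bézout coefficients:
  1 = 9 - 4×2
  ... = 20×(-22) + 49×(9)
Scale by 34/1 = 34: (x₀, y₀) = (-748, 306).
General solution: x = -748 + 49t, y = 306 - 20t for integer t.
x ≥ 0: smallest is -748 mod 49 = 36 (at t = 16), with y = -14.

36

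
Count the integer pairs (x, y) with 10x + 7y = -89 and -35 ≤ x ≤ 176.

30

gcd(10, 7) = 1  (10 = 1·7 + 3, 7 = 2·3 + 1, 3 = 3·1).
Back-substituting, 10·(-2) + 7·(3) = 1.
Scale by -89: particular solution (178, -267); reduce x mod 7: (3, -17).
General solution: x = 3 + 7t, y = -17 - 10t for integer t.
-35 ≤ 3 + 7t ≤ 176 gives t ∈ [-5, 24], which is 30 values.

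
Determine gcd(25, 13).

1

gcd(25, 13) = 1  (25 = 1*13 + 12, 13 = 1*12 + 1, 12 = 12*1).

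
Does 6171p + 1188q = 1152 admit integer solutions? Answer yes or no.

gcd(6171, 1188) = 33  (6171 = 5*1188 + 231, 1188 = 5*231 + 33, 231 = 7*33).
33 does not divide 1152 (remainder 30), so no integer solutions.

no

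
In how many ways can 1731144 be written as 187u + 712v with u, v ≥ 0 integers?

gcd(712, 187):
  712 = 3*187 + 151
  187 = 1*151 + 36
  151 = 4*36 + 7
  36 = 5*7 + 1
  7 = 7*1
so gcd(712, 187) = 1.
Back-substitute for Bézout coefficients:
  1 = 36 - 5*7
  ... = 187*(99) + 712*(-26)
Scale by 1731144: one solution is (171383256, -45009744). Reduce u mod 712: (584, 2278).
General: u = 584 + 712t, v = 2278 - 187t.
u ≥ 0 ⇒ t ≥ 0; v ≥ 0 ⇒ t ≤ 12. So t ∈ [0, 12]: 13 solutions.

13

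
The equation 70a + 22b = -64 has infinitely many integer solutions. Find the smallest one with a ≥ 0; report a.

6

gcd(70, 22):
  70 = 3·22 + 4
  22 = 5·4 + 2
  4 = 2·2
so gcd(70, 22) = 2.
2 divides -64, so solutions exist.
Back-substitute for Bézout coefficients:
  2 = 22 - 5·4
  ... = 70·(-5) + 22·(16)
Scale by -64/2 = -32: (a₀, b₀) = (160, -512).
General solution: a = 160 + 11t, b = -512 - 35t for integer t.
a ≥ 0: smallest is 160 mod 11 = 6 (at t = -14), with b = -22.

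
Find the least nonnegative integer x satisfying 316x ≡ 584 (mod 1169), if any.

283

gcd(1169, 316) = 1  (1169 = 3·316 + 221, 316 = 1·221 + 95, 221 = 2·95 + 31, 95 = 3·31 + 2, 31 = 15·2 + 1, 2 = 2·1).
1 divides 584, so solutions exist.
Back-substituting, 316·(-566) + 1169·(153) = 1.
So 316·(-566) ≡ 1 (mod 1169); multiply by 584: x ≡ -330544 (mod 1169).
Smallest nonnegative: x = -330544 mod 1169 = 283.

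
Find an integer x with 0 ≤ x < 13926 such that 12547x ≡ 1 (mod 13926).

gcd(13926, 12547):
  13926 = 1*12547 + 1379
  12547 = 9*1379 + 136
  1379 = 10*136 + 19
  136 = 7*19 + 3
  19 = 6*3 + 1
  3 = 3*1
so gcd(13926, 12547) = 1.
Back-substitute for Bézout coefficients:
  1 = 19 - 6*3
  ... = 12547*(-4403) + 13926*(3967)
So 12547*-4403 ≡ 1 (mod 13926), and -4403 mod 13926 = 9523.

9523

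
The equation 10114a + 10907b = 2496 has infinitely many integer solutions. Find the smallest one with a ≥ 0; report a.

492

gcd(10907, 10114):
  10907 = 1*10114 + 793
  10114 = 12*793 + 598
  793 = 1*598 + 195
  598 = 3*195 + 13
  195 = 15*13
so gcd(10907, 10114) = 13.
13 divides 2496, so solutions exist.
Back-substitute for Bézout coefficients:
  13 = 598 - 3*195
  ... = 10114*(55) + 10907*(-51)
Scale by 2496/13 = 192: (a₀, b₀) = (10560, -9792).
General solution: a = 10560 + 839t, b = -9792 - 778t for integer t.
a ≥ 0: smallest is 10560 mod 839 = 492 (at t = -12), with b = -456.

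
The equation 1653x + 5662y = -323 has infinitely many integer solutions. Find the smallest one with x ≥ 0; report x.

243

gcd(5662, 1653) = 19  (5662 = 3*1653 + 703, 1653 = 2*703 + 247, 703 = 2*247 + 209, 247 = 1*209 + 38, 209 = 5*38 + 19, 38 = 2*19).
19 divides -323, so solutions exist.
Back-substituting, 1653*(-137) + 5662*(40) = 19.
Scale by -323/19 = -17: (x₀, y₀) = (2329, -680).
General solution: x = 2329 + 298t, y = -680 - 87t for integer t.
x ≥ 0: smallest is 2329 mod 298 = 243 (at t = -7), with y = -71.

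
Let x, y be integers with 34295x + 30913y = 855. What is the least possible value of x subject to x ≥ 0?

960

gcd(34295, 30913) = 19  (34295 = 1*30913 + 3382, 30913 = 9*3382 + 475, 3382 = 7*475 + 57, 475 = 8*57 + 19, 57 = 3*19).
19 divides 855, so solutions exist.
Back-substituting, 34295*(-521) + 30913*(578) = 19.
Scale by 855/19 = 45: (x₀, y₀) = (-23445, 26010).
General solution: x = -23445 + 1627t, y = 26010 - 1805t for integer t.
x ≥ 0: smallest is -23445 mod 1627 = 960 (at t = 15), with y = -1065.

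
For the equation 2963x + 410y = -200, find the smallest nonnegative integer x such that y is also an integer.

280

gcd(2963, 410) = 1.
1 divides -200, so solutions exist.
By Bézout, 2963×(97) + 410×(-701) = 1.
Scale by -200/1 = -200: (x₀, y₀) = (-19400, 140200).
General solution: x = -19400 + 410t, y = 140200 - 2963t for integer t.
x ≥ 0: smallest is -19400 mod 410 = 280 (at t = 48), with y = -2024.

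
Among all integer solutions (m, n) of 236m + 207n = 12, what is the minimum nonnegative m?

gcd(236, 207):
  236 = 1·207 + 29
  207 = 7·29 + 4
  29 = 7·4 + 1
  4 = 4·1
so gcd(236, 207) = 1.
1 divides 12, so solutions exist.
Back-substitute for Bézout coefficients:
  1 = 29 - 7·4
  ... = 236·(50) + 207·(-57)
Scale by 12/1 = 12: (m₀, n₀) = (600, -684).
General solution: m = 600 + 207t, n = -684 - 236t for integer t.
m ≥ 0: smallest is 600 mod 207 = 186 (at t = -2), with n = -212.

186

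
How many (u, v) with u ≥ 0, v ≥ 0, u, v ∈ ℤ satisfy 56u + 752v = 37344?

7

gcd(752, 56) = 8.
By Bézout, 56×(27) + 752×(-2) = 8.
One solution: (76, 44).
General: u = 76 + 94t, v = 44 - 7t.
u ≥ 0 ⇒ t ≥ 0; v ≥ 0 ⇒ t ≤ 6. So t ∈ [0, 6]: 7 solutions.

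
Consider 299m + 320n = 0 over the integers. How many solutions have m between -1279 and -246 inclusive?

3

gcd(320, 299) = 1.
By Bézout, 299·(-61) + 320·(57) = 1.
Particular solution: (0, 0).
General solution: m = 0 + 320t, n = 0 - 299t for integer t.
-1279 ≤ 0 + 320t ≤ -246 gives t ∈ [-3, -1], which is 3 values.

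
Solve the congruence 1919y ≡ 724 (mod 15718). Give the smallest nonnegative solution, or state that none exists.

gcd(15718, 1919) = 1  (15718 = 8×1919 + 366, 1919 = 5×366 + 89, 366 = 4×89 + 10, 89 = 8×10 + 9, 10 = 1×9 + 1, 9 = 9×1).
1 divides 724, so solutions exist.
Back-substituting, 1919×(-1589) + 15718×(194) = 1.
So 1919×(-1589) ≡ 1 (mod 15718); multiply by 724: y ≡ -1150436 (mod 15718).
Smallest nonnegative: y = -1150436 mod 15718 = 12696.

12696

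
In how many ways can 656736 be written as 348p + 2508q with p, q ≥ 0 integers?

gcd(2508, 348) = 12.
By Bézout, 348·(-36) + 2508·(5) = 12.
One solution: (35, 257).
General: p = 35 + 209t, q = 257 - 29t.
p ≥ 0 ⇒ t ≥ 0; q ≥ 0 ⇒ t ≤ 8. So t ∈ [0, 8]: 9 solutions.

9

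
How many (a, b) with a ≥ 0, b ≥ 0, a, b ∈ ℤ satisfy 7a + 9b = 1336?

21

gcd(9, 7) = 1.
By Bézout, 7*(4) + 9*(-3) = 1.
One solution: (7, 143).
General: a = 7 + 9t, b = 143 - 7t.
a ≥ 0 ⇒ t ≥ 0; b ≥ 0 ⇒ t ≤ 20. So t ∈ [0, 20]: 21 solutions.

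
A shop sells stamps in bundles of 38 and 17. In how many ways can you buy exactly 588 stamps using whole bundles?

Need nonnegative integers with 38j + 17k = 588.
gcd(38, 17) = 1, and 38·(-4) + 17·(9) = 1.
So (j₀, k₀) = (-2352, 5292); general j = -2352 + 17t, k = 5292 - 38t.
j ≥ 0 ⇒ t ≥ 139; k ≥ 0 ⇒ t ≤ 139. That's 1 value of t.

1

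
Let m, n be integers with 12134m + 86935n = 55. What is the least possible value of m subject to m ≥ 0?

44055

gcd(86935, 12134) = 1  (86935 = 7*12134 + 1997, 12134 = 6*1997 + 152, 1997 = 13*152 + 21, 152 = 7*21 + 5, 21 = 4*5 + 1, 5 = 5*1).
1 divides 55, so solutions exist.
Back-substituting, 12134*(-16586) + 86935*(2315) = 1.
Scale by 55/1 = 55: (m₀, n₀) = (-912230, 127325).
General solution: m = -912230 + 86935t, n = 127325 - 12134t for integer t.
m ≥ 0: smallest is -912230 mod 86935 = 44055 (at t = 11), with n = -6149.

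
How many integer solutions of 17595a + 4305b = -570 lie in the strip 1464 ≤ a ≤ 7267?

gcd(17595, 4305):
  17595 = 4*4305 + 375
  4305 = 11*375 + 180
  375 = 2*180 + 15
  180 = 12*15
so gcd(17595, 4305) = 15.
Back-substitute for Bézout coefficients:
  15 = 375 - 2*180
  ... = 17595*(23) + 4305*(-94)
Scale by -38: particular solution (-874, 3572); reduce a mod 287: (274, -1120).
General solution: a = 274 + 287t, b = -1120 - 1173t for integer t.
1464 ≤ 274 + 287t ≤ 7267 gives t ∈ [5, 24], which is 20 values.

20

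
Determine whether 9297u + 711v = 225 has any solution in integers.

gcd(9297, 711) = 9  (9297 = 13*711 + 54, 711 = 13*54 + 9, 54 = 6*9).
9 divides 225, so integer solutions exist.

yes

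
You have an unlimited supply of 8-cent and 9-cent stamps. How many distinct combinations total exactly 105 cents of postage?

Need nonnegative integers with 8j + 9k = 105.
gcd(8, 9) = 1, and 8·(-1) + 9·(1) = 1.
So (j₀, k₀) = (-105, 105); general j = -105 + 9t, k = 105 - 8t.
j ≥ 0 ⇒ t ≥ 12; k ≥ 0 ⇒ t ≤ 13. That's 2 values of t.

2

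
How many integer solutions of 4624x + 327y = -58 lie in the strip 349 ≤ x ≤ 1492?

3

gcd(4624, 327) = 1.
By Bézout, 4624×(64) + 327×(-905) = 1.
Particular solution: (212, -2998).
General solution: x = 212 + 327t, y = -2998 - 4624t for integer t.
349 ≤ 212 + 327t ≤ 1492 gives t ∈ [1, 3], which is 3 values.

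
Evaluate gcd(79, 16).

1

gcd(79, 16):
  79 = 4·16 + 15
  16 = 1·15 + 1
  15 = 15·1
so gcd(79, 16) = 1.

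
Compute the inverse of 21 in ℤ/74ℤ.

gcd(74, 21) = 1  (74 = 3×21 + 11, 21 = 1×11 + 10, 11 = 1×10 + 1, 10 = 10×1).
Back-substituting, 21×(-7) + 74×(2) = 1.
So 21×-7 ≡ 1 (mod 74), and -7 mod 74 = 67.

67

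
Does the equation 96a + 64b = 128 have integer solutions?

gcd(96, 64) = 32  (96 = 1*64 + 32, 64 = 2*32).
32 divides 128, so integer solutions exist.

yes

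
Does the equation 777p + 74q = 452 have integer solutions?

gcd(777, 74):
  777 = 10×74 + 37
  74 = 2×37
so gcd(777, 74) = 37.
37 does not divide 452 (remainder 8), so no integer solutions.

no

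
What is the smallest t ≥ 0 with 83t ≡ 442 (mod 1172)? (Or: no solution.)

1022

gcd(1172, 83) = 1  (1172 = 14×83 + 10, 83 = 8×10 + 3, 10 = 3×3 + 1, 3 = 3×1).
1 divides 442, so solutions exist.
Back-substituting, 83×(-353) + 1172×(25) = 1.
So 83×(-353) ≡ 1 (mod 1172); multiply by 442: t ≡ -156026 (mod 1172).
Smallest nonnegative: t = -156026 mod 1172 = 1022.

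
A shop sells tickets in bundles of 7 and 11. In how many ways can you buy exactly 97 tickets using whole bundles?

Need nonnegative integers with 7j + 11k = 97.
gcd(7, 11) = 1, and 7·(-3) + 11·(2) = 1.
So (j₀, k₀) = (-291, 194); general j = -291 + 11t, k = 194 - 7t.
j ≥ 0 ⇒ t ≥ 27; k ≥ 0 ⇒ t ≤ 27. That's 1 value of t.

1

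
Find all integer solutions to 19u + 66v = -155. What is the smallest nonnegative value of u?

gcd(66, 19) = 1.
1 divides -155, so solutions exist.
By Bézout, 19·(7) + 66·(-2) = 1.
Scale by -155/1 = -155: (u₀, v₀) = (-1085, 310).
General solution: u = -1085 + 66t, v = 310 - 19t for integer t.
u ≥ 0: smallest is -1085 mod 66 = 37 (at t = 17), with v = -13.

37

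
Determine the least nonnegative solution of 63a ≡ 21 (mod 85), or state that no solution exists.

gcd(85, 63) = 1.
1 divides 21, so solutions exist.
By Bézout, 63·(27) + 85·(-20) = 1.
So 63·(27) ≡ 1 (mod 85); multiply by 21: a ≡ 567 (mod 85).
Smallest nonnegative: a = 567 mod 85 = 57.

57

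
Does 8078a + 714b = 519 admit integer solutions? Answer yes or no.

gcd(8078, 714):
  8078 = 11×714 + 224
  714 = 3×224 + 42
  224 = 5×42 + 14
  42 = 3×14
so gcd(8078, 714) = 14.
14 does not divide 519 (remainder 1), so no integer solutions.

no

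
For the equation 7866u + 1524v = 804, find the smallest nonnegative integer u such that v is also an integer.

90

gcd(7866, 1524):
  7866 = 5·1524 + 246
  1524 = 6·246 + 48
  246 = 5·48 + 6
  48 = 8·6
so gcd(7866, 1524) = 6.
6 divides 804, so solutions exist.
Back-substitute for Bézout coefficients:
  6 = 246 - 5·48
  ... = 7866·(31) + 1524·(-160)
Scale by 804/6 = 134: (u₀, v₀) = (4154, -21440).
General solution: u = 4154 + 254t, v = -21440 - 1311t for integer t.
u ≥ 0: smallest is 4154 mod 254 = 90 (at t = -16), with v = -464.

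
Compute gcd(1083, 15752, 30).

gcd(15752, 1083):
  15752 = 14·1083 + 590
  1083 = 1·590 + 493
  590 = 1·493 + 97
  493 = 5·97 + 8
  97 = 12·8 + 1
  8 = 8·1
so gcd(15752, 1083) = 1.
gcd(1, 30) = 1.

1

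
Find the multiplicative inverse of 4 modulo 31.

8

gcd(31, 4):
  31 = 7·4 + 3
  4 = 1·3 + 1
  3 = 3·1
so gcd(31, 4) = 1.
Back-substitute for Bézout coefficients:
  1 = 4 - 1·3
  ... = 4·(8) + 31·(-1)
So 4·8 ≡ 1 (mod 31), and 8 mod 31 = 8.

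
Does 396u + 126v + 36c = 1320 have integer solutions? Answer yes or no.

no

gcd(396, 126) = 18  (396 = 3·126 + 18, 126 = 7·18).
gcd(18, 36) = 18.
18 does not divide 1320 (remainder 6), so no integer solutions.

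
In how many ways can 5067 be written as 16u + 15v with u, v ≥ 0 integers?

21

gcd(16, 15) = 1  (16 = 1*15 + 1, 15 = 15*1).
Back-substituting, 16*(1) + 15*(-1) = 1.
Scale by 5067: one solution is (5067, -5067). Reduce u mod 15: (12, 325).
General: u = 12 + 15t, v = 325 - 16t.
u ≥ 0 ⇒ t ≥ 0; v ≥ 0 ⇒ t ≤ 20. So t ∈ [0, 20]: 21 solutions.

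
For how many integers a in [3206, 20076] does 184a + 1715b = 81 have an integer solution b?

gcd(1715, 184):
  1715 = 9*184 + 59
  184 = 3*59 + 7
  59 = 8*7 + 3
  7 = 2*3 + 1
  3 = 3*1
so gcd(1715, 184) = 1.
Back-substitute for Bézout coefficients:
  1 = 7 - 2*3
  ... = 184*(494) + 1715*(-53)
Scale by 81: particular solution (40014, -4293); reduce a mod 1715: (569, -61).
General solution: a = 569 + 1715t, b = -61 - 184t for integer t.
3206 ≤ 569 + 1715t ≤ 20076 gives t ∈ [2, 11], which is 10 values.

10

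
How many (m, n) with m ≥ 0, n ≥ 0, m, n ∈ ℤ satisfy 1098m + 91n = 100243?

1

gcd(1098, 91) = 1.
By Bézout, 1098*(-15) + 91*(181) = 1.
One solution: (39, 631).
General: m = 39 + 91t, n = 631 - 1098t.
m ≥ 0 ⇒ t ≥ 0; n ≥ 0 ⇒ t ≤ 0. So t ∈ [0, 0]: 1 solution.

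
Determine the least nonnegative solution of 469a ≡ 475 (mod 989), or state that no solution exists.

408

gcd(989, 469) = 1.
1 divides 475, so solutions exist.
By Bézout, 469*(-97) + 989*(46) = 1.
So 469*(-97) ≡ 1 (mod 989); multiply by 475: a ≡ -46075 (mod 989).
Smallest nonnegative: a = -46075 mod 989 = 408.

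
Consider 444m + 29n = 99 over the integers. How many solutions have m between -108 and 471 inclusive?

gcd(444, 29):
  444 = 15×29 + 9
  29 = 3×9 + 2
  9 = 4×2 + 1
  2 = 2×1
so gcd(444, 29) = 1.
Back-substitute for Bézout coefficients:
  1 = 9 - 4×2
  ... = 444×(13) + 29×(-199)
Scale by 99: particular solution (1287, -19701); reduce m mod 29: (11, -165).
General solution: m = 11 + 29t, n = -165 - 444t for integer t.
-108 ≤ 11 + 29t ≤ 471 gives t ∈ [-4, 15], which is 20 values.

20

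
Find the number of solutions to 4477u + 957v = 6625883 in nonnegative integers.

17

gcd(4477, 957) = 11.
By Bézout, 4477·(-28) + 957·(131) = 11.
One solution: (23, 6816).
General: u = 23 + 87t, v = 6816 - 407t.
u ≥ 0 ⇒ t ≥ 0; v ≥ 0 ⇒ t ≤ 16. So t ∈ [0, 16]: 17 solutions.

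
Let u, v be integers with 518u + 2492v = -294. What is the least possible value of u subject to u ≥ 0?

gcd(2492, 518):
  2492 = 4*518 + 420
  518 = 1*420 + 98
  420 = 4*98 + 28
  98 = 3*28 + 14
  28 = 2*14
so gcd(2492, 518) = 14.
14 divides -294, so solutions exist.
Back-substitute for Bézout coefficients:
  14 = 98 - 3*28
  ... = 518*(77) + 2492*(-16)
Scale by -294/14 = -21: (u₀, v₀) = (-1617, 336).
General solution: u = -1617 + 178t, v = 336 - 37t for integer t.
u ≥ 0: smallest is -1617 mod 178 = 163 (at t = 10), with v = -34.

163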